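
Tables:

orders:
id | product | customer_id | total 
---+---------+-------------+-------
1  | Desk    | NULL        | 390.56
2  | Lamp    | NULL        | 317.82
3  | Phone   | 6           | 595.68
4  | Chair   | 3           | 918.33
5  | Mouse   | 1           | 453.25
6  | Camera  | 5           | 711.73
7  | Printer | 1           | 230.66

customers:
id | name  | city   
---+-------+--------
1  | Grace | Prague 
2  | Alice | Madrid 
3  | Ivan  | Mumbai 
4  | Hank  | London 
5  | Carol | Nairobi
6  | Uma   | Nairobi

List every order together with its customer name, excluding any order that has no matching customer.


INNER JOIN keeps only orders rows whose customer_id matches an id in customers. Walk through each order:
  - order 1 (Desk): customer_id=NULL, no match -> dropped
  - order 2 (Lamp): customer_id=NULL, no match -> dropped
  - order 3 (Phone): customer_id=6 -> matches Uma
  - order 4 (Chair): customer_id=3 -> matches Ivan
  - order 5 (Mouse): customer_id=1 -> matches Grace
  - order 6 (Camera): customer_id=5 -> matches Carol
  - order 7 (Printer): customer_id=1 -> matches Grace
So 2 of 7 rows are dropped.

SQL:
SELECT a.product, b.name AS customer
FROM orders a
INNER JOIN customers b ON a.customer_id = b.id

Result:
product | customer
--------+---------
Phone   | Uma     
Chair   | Ivan    
Mouse   | Grace   
Camera  | Carol   
Printer | Grace   


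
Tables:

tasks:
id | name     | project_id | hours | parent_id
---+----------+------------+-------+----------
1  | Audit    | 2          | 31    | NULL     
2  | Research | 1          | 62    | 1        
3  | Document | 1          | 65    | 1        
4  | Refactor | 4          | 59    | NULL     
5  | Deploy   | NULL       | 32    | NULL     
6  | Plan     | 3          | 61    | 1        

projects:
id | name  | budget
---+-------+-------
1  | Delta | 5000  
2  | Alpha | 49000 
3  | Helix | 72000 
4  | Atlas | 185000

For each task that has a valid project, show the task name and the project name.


INNER JOIN keeps only tasks rows whose project_id matches an id in projects. Walk through each task:
  - task 1 (Audit): project_id=2 -> matches Alpha
  - task 2 (Research): project_id=1 -> matches Delta
  - task 3 (Document): project_id=1 -> matches Delta
  - task 4 (Refactor): project_id=4 -> matches Atlas
  - task 5 (Deploy): project_id=NULL, no match -> dropped
  - task 6 (Plan): project_id=3 -> matches Helix
So 1 of 6 rows is dropped.

SQL:
SELECT a.name, b.name AS project
FROM tasks a
INNER JOIN projects b ON a.project_id = b.id

Result:
name     | project
---------+--------
Audit    | Alpha  
Research | Delta  
Document | Delta  
Refactor | Atlas  
Plan     | Helix  


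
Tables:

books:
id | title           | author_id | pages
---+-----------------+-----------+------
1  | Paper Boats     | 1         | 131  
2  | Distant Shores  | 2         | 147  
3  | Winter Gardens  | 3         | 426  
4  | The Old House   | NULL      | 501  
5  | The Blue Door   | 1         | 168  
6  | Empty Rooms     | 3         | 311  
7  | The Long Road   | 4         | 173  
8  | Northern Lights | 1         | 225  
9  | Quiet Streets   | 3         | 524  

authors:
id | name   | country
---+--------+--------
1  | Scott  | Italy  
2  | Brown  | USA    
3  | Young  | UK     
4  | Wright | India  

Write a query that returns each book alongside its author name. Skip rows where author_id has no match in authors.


INNER JOIN keeps only books rows whose author_id matches an id in authors. Walk through each book:
  - book 1 (Paper Boats): author_id=1 -> matches Scott
  - book 2 (Distant Shores): author_id=2 -> matches Brown
  - book 3 (Winter Gardens): author_id=3 -> matches Young
  - book 4 (The Old House): author_id=NULL, no match -> dropped
  - book 5 (The Blue Door): author_id=1 -> matches Scott
  - book 6 (Empty Rooms): author_id=3 -> matches Young
  - book 7 (The Long Road): author_id=4 -> matches Wright
  - book 8 (Northern Lights): author_id=1 -> matches Scott
  - book 9 (Quiet Streets): author_id=3 -> matches Young
So 1 of 9 rows is dropped.

SQL:
SELECT a.title, b.name AS author
FROM books a
INNER JOIN authors b ON a.author_id = b.id

Result:
title           | author
----------------+-------
Paper Boats     | Scott 
Distant Shores  | Brown 
Winter Gardens  | Young 
The Blue Door   | Scott 
Empty Rooms     | Young 
The Long Road   | Wright
Northern Lights | Scott 
Quiet Streets   | Young 


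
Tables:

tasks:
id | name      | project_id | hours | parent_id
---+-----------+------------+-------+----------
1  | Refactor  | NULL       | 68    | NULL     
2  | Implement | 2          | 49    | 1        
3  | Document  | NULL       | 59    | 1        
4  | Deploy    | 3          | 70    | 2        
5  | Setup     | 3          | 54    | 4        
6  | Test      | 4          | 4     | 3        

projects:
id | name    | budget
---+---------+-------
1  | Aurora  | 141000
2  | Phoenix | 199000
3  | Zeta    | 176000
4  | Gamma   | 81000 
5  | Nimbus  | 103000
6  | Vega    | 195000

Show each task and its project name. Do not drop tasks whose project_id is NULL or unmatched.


LEFT JOIN keeps every row from tasks (the left table); where project_id has no match in projects, the project columns become NULL. Walk through each task:
  - task 1 (Refactor): project_id=NULL, no match -> kept with NULL
  - task 2 (Implement): project_id=2 -> matches Phoenix
  - task 3 (Document): project_id=NULL, no match -> kept with NULL
  - task 4 (Deploy): project_id=3 -> matches Zeta
  - task 5 (Setup): project_id=3 -> matches Zeta
  - task 6 (Test): project_id=4 -> matches Gamma
All 6 rows appear; 2 have NULL project.

SQL:
SELECT a.name, b.name AS project
FROM tasks a
LEFT JOIN projects b ON a.project_id = b.id

Result:
name      | project
----------+--------
Refactor  | NULL   
Implement | Phoenix
Document  | NULL   
Deploy    | Zeta   
Setup     | Zeta   
Test      | Gamma  


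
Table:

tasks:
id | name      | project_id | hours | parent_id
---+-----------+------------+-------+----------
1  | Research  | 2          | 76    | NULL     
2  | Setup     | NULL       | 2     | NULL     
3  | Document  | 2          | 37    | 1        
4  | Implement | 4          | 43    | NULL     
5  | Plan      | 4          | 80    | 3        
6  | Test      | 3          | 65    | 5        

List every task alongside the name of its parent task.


This is a self-join: tasks is joined to a second copy of itself, matching each row's parent_id to another row's id. Use LEFT JOIN so rows with parent_id=NULL are kept.
  - task 1 (Research): parent_id=NULL -> NULL
  - task 2 (Setup): parent_id=NULL -> NULL
  - task 3 (Document): parent_id=1 -> Research
  - task 4 (Implement): parent_id=NULL -> NULL
  - task 5 (Plan): parent_id=3 -> Document
  - task 6 (Test): parent_id=5 -> Plan

SQL:
SELECT a.name AS item, b.name AS parent
FROM tasks a
LEFT JOIN tasks b ON a.parent_id = b.id

Result:
item      | parent  
----------+---------
Research  | NULL    
Setup     | NULL    
Document  | Research
Implement | NULL    
Plan      | Document
Test      | Plan    


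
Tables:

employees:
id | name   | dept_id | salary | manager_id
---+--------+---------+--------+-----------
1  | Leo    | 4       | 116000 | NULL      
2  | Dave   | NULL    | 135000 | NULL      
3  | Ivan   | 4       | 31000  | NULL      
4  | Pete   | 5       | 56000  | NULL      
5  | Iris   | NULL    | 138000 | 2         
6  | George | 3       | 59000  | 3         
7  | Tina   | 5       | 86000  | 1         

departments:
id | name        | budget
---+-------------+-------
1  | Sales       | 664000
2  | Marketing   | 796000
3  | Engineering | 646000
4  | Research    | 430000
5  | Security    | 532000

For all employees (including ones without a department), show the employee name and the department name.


LEFT JOIN keeps every row from employees (the left table); where dept_id has no match in departments, the department columns become NULL. Walk through each employee:
  - employee 1 (Leo): dept_id=4 -> matches Research
  - employee 2 (Dave): dept_id=NULL, no match -> kept with NULL
  - employee 3 (Ivan): dept_id=4 -> matches Research
  - employee 4 (Pete): dept_id=5 -> matches Security
  - employee 5 (Iris): dept_id=NULL, no match -> kept with NULL
  - employee 6 (George): dept_id=3 -> matches Engineering
  - employee 7 (Tina): dept_id=5 -> matches Security
All 7 rows appear; 2 have NULL department.

SQL:
SELECT a.name, b.name AS department
FROM employees a
LEFT JOIN departments b ON a.dept_id = b.id

Result:
name   | department 
-------+------------
Leo    | Research   
Dave   | NULL       
Ivan   | Research   
Pete   | Security   
Iris   | NULL       
George | Engineering
Tina   | Security   


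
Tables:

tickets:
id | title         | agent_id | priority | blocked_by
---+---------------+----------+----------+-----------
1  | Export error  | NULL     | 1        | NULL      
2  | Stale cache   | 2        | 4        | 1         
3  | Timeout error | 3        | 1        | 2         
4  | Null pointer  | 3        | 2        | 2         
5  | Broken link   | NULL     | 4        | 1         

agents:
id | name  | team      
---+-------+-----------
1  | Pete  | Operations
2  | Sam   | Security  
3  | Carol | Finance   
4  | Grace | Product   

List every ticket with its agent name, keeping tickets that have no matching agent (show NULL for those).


LEFT JOIN keeps every row from tickets (the left table); where agent_id has no match in agents, the agent columns become NULL. Walk through each ticket:
  - ticket 1 (Export error): agent_id=NULL, no match -> kept with NULL
  - ticket 2 (Stale cache): agent_id=2 -> matches Sam
  - ticket 3 (Timeout error): agent_id=3 -> matches Carol
  - ticket 4 (Null pointer): agent_id=3 -> matches Carol
  - ticket 5 (Broken link): agent_id=NULL, no match -> kept with NULL
All 5 rows appear; 2 have NULL agent.

SQL:
SELECT a.title, b.name AS agent
FROM tickets a
LEFT JOIN agents b ON a.agent_id = b.id

Result:
title         | agent
--------------+------
Export error  | NULL 
Stale cache   | Sam  
Timeout error | Carol
Null pointer  | Carol
Broken link   | NULL 


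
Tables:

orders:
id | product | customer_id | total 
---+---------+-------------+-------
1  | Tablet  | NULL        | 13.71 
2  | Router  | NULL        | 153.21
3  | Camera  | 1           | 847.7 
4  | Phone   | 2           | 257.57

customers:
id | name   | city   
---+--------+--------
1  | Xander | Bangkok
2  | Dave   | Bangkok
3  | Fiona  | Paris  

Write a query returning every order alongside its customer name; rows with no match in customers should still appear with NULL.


LEFT JOIN keeps every row from orders (the left table); where customer_id has no match in customers, the customer columns become NULL. Walk through each order:
  - order 1 (Tablet): customer_id=NULL, no match -> kept with NULL
  - order 2 (Router): customer_id=NULL, no match -> kept with NULL
  - order 3 (Camera): customer_id=1 -> matches Xander
  - order 4 (Phone): customer_id=2 -> matches Dave
All 4 rows appear; 2 have NULL customer.

SQL:
SELECT a.product, b.name AS customer
FROM orders a
LEFT JOIN customers b ON a.customer_id = b.id

Result:
product | customer
--------+---------
Tablet  | NULL    
Router  | NULL    
Camera  | Xander  
Phone   | Dave    


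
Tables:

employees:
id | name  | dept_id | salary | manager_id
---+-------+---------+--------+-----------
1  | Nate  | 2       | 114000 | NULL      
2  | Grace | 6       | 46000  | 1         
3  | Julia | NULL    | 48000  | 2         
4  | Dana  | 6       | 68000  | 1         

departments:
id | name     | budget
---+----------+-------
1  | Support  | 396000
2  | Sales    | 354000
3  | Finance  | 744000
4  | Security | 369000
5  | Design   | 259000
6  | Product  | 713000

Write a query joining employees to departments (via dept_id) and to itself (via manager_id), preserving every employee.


Two LEFT JOINs from the same base table employees: one to departments via dept_id, one to employees itself via manager_id. Both are LEFT so every employee is preserved.
Match against departments:
  - employee 1 (Nate): dept_id=2 -> matches Sales
  - employee 2 (Grace): dept_id=6 -> matches Product
  - employee 3 (Julia): dept_id=NULL, no match -> kept with NULL
  - employee 4 (Dana): dept_id=6 -> matches Product
Match against employees (self):
  - employee 1 (Nate): manager_id=NULL -> NULL
  - employee 2 (Grace): manager_id=1 -> Nate
  - employee 3 (Julia): manager_id=2 -> Grace
  - employee 4 (Dana): manager_id=1 -> Nate

SQL:
SELECT a.name, b.name AS department, c.name AS manager
FROM employees a
LEFT JOIN departments b ON a.dept_id = b.id
LEFT JOIN employees c ON a.manager_id = c.id

Result:
name  | department | manager
------+------------+--------
Nate  | Sales      | NULL   
Grace | Product    | Nate   
Julia | NULL       | Grace  
Dana  | Product    | Nate   


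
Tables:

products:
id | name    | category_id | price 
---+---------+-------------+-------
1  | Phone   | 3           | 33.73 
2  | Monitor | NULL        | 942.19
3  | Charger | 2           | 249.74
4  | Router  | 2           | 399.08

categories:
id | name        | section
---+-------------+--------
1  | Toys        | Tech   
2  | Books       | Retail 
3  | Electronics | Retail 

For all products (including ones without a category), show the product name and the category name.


LEFT JOIN keeps every row from products (the left table); where category_id has no match in categories, the category columns become NULL. Walk through each product:
  - product 1 (Phone): category_id=3 -> matches Electronics
  - product 2 (Monitor): category_id=NULL, no match -> kept with NULL
  - product 3 (Charger): category_id=2 -> matches Books
  - product 4 (Router): category_id=2 -> matches Books
All 4 rows appear; 1 has NULL category.

SQL:
SELECT a.name, b.name AS category
FROM products a
LEFT JOIN categories b ON a.category_id = b.id

Result:
name    | category   
--------+------------
Phone   | Electronics
Monitor | NULL       
Charger | Books      
Router  | Books      


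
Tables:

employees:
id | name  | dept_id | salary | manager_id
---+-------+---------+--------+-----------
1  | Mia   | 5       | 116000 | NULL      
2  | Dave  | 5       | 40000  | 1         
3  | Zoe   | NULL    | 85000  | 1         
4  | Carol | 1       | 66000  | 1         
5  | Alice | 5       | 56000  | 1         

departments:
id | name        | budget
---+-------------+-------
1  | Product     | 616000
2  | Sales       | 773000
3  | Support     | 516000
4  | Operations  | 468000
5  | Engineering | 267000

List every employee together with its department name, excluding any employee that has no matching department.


INNER JOIN keeps only employees rows whose dept_id matches an id in departments. Walk through each employee:
  - employee 1 (Mia): dept_id=5 -> matches Engineering
  - employee 2 (Dave): dept_id=5 -> matches Engineering
  - employee 3 (Zoe): dept_id=NULL, no match -> dropped
  - employee 4 (Carol): dept_id=1 -> matches Product
  - employee 5 (Alice): dept_id=5 -> matches Engineering
So 1 of 5 rows is dropped.

SQL:
SELECT a.name, b.name AS department
FROM employees a
INNER JOIN departments b ON a.dept_id = b.id

Result:
name  | department 
------+------------
Mia   | Engineering
Dave  | Engineering
Carol | Product    
Alice | Engineering


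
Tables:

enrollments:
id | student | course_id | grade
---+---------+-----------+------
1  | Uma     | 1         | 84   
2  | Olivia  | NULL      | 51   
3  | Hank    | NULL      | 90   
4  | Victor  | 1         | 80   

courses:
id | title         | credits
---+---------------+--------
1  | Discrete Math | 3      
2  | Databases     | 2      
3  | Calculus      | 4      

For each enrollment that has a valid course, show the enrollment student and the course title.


INNER JOIN keeps only enrollments rows whose course_id matches an id in courses. Walk through each enrollment:
  - enrollment 1 (Uma): course_id=1 -> matches Discrete Math
  - enrollment 2 (Olivia): course_id=NULL, no match -> dropped
  - enrollment 3 (Hank): course_id=NULL, no match -> dropped
  - enrollment 4 (Victor): course_id=1 -> matches Discrete Math
So 2 of 4 rows are dropped.

SQL:
SELECT a.student, b.title AS course
FROM enrollments a
INNER JOIN courses b ON a.course_id = b.id

Result:
student | course       
--------+--------------
Uma     | Discrete Math
Victor  | Discrete Math


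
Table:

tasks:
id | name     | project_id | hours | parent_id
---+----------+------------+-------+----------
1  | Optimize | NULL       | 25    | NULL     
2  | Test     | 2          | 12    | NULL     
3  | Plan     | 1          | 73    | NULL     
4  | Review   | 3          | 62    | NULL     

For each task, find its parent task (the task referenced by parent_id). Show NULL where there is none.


This is a self-join: tasks is joined to a second copy of itself, matching each row's parent_id to another row's id. Use LEFT JOIN so rows with parent_id=NULL are kept.
  - task 1 (Optimize): parent_id=NULL -> NULL
  - task 2 (Test): parent_id=NULL -> NULL
  - task 3 (Plan): parent_id=NULL -> NULL
  - task 4 (Review): parent_id=NULL -> NULL

SQL:
SELECT a.name AS item, b.name AS parent
FROM tasks a
LEFT JOIN tasks b ON a.parent_id = b.id

Result:
item     | parent
---------+-------
Optimize | NULL  
Test     | NULL  
Plan     | NULL  
Review   | NULL  


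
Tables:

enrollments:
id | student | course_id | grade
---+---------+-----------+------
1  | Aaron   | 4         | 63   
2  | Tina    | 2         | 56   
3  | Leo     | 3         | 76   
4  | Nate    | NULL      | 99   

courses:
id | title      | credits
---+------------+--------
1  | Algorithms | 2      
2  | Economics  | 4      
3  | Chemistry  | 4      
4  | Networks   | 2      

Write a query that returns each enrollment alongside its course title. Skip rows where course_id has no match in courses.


INNER JOIN keeps only enrollments rows whose course_id matches an id in courses. Walk through each enrollment:
  - enrollment 1 (Aaron): course_id=4 -> matches Networks
  - enrollment 2 (Tina): course_id=2 -> matches Economics
  - enrollment 3 (Leo): course_id=3 -> matches Chemistry
  - enrollment 4 (Nate): course_id=NULL, no match -> dropped
So 1 of 4 rows is dropped.

SQL:
SELECT a.student, b.title AS course
FROM enrollments a
INNER JOIN courses b ON a.course_id = b.id

Result:
student | course   
--------+----------
Aaron   | Networks 
Tina    | Economics
Leo     | Chemistry


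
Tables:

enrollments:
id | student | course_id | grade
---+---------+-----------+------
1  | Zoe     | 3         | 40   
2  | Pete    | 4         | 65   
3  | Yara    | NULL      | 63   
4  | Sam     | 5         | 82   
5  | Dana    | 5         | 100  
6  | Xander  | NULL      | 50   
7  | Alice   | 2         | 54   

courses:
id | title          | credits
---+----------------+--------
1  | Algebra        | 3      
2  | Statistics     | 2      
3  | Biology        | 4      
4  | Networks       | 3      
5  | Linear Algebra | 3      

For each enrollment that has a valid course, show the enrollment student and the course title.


INNER JOIN keeps only enrollments rows whose course_id matches an id in courses. Walk through each enrollment:
  - enrollment 1 (Zoe): course_id=3 -> matches Biology
  - enrollment 2 (Pete): course_id=4 -> matches Networks
  - enrollment 3 (Yara): course_id=NULL, no match -> dropped
  - enrollment 4 (Sam): course_id=5 -> matches Linear Algebra
  - enrollment 5 (Dana): course_id=5 -> matches Linear Algebra
  - enrollment 6 (Xander): course_id=NULL, no match -> dropped
  - enrollment 7 (Alice): course_id=2 -> matches Statistics
So 2 of 7 rows are dropped.

SQL:
SELECT a.student, b.title AS course
FROM enrollments a
INNER JOIN courses b ON a.course_id = b.id

Result:
student | course        
--------+---------------
Zoe     | Biology       
Pete    | Networks      
Sam     | Linear Algebra
Dana    | Linear Algebra
Alice   | Statistics    


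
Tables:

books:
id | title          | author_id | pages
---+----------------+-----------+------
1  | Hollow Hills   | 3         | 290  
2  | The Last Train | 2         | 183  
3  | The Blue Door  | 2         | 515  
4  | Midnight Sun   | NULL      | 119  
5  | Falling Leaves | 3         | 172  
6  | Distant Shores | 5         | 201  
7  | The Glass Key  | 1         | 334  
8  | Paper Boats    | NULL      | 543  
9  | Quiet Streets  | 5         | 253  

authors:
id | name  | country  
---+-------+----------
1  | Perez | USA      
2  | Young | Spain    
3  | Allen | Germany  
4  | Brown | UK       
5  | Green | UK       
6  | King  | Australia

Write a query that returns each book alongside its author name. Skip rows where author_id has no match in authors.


INNER JOIN keeps only books rows whose author_id matches an id in authors. Walk through each book:
  - book 1 (Hollow Hills): author_id=3 -> matches Allen
  - book 2 (The Last Train): author_id=2 -> matches Young
  - book 3 (The Blue Door): author_id=2 -> matches Young
  - book 4 (Midnight Sun): author_id=NULL, no match -> dropped
  - book 5 (Falling Leaves): author_id=3 -> matches Allen
  - book 6 (Distant Shores): author_id=5 -> matches Green
  - book 7 (The Glass Key): author_id=1 -> matches Perez
  - book 8 (Paper Boats): author_id=NULL, no match -> dropped
  - book 9 (Quiet Streets): author_id=5 -> matches Green
So 2 of 9 rows are dropped.

SQL:
SELECT a.title, b.name AS author
FROM books a
INNER JOIN authors b ON a.author_id = b.id

Result:
title          | author
---------------+-------
Hollow Hills   | Allen 
The Last Train | Young 
The Blue Door  | Young 
Falling Leaves | Allen 
Distant Shores | Green 
The Glass Key  | Perez 
Quiet Streets  | Green 


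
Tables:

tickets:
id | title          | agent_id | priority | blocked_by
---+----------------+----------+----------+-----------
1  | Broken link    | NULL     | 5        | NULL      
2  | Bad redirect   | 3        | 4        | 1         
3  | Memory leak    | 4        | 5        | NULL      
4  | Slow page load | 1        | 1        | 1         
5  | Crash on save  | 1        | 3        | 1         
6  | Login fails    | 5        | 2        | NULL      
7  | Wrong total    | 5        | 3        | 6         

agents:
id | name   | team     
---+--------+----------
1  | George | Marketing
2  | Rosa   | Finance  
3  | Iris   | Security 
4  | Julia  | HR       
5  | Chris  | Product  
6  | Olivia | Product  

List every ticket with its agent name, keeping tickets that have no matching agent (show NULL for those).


LEFT JOIN keeps every row from tickets (the left table); where agent_id has no match in agents, the agent columns become NULL. Walk through each ticket:
  - ticket 1 (Broken link): agent_id=NULL, no match -> kept with NULL
  - ticket 2 (Bad redirect): agent_id=3 -> matches Iris
  - ticket 3 (Memory leak): agent_id=4 -> matches Julia
  - ticket 4 (Slow page load): agent_id=1 -> matches George
  - ticket 5 (Crash on save): agent_id=1 -> matches George
  - ticket 6 (Login fails): agent_id=5 -> matches Chris
  - ticket 7 (Wrong total): agent_id=5 -> matches Chris
All 7 rows appear; 1 has NULL agent.

SQL:
SELECT a.title, b.name AS agent
FROM tickets a
LEFT JOIN agents b ON a.agent_id = b.id

Result:
title          | agent 
---------------+-------
Broken link    | NULL  
Bad redirect   | Iris  
Memory leak    | Julia 
Slow page load | George
Crash on save  | George
Login fails    | Chris 
Wrong total    | Chris 


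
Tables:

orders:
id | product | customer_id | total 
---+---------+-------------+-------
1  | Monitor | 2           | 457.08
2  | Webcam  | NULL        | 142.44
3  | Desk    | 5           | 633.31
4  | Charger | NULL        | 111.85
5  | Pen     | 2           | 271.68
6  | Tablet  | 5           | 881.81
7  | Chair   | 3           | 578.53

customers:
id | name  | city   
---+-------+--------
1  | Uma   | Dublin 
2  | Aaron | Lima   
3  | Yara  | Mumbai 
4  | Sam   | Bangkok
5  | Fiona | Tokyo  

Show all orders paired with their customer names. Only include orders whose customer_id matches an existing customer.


INNER JOIN keeps only orders rows whose customer_id matches an id in customers. Walk through each order:
  - order 1 (Monitor): customer_id=2 -> matches Aaron
  - order 2 (Webcam): customer_id=NULL, no match -> dropped
  - order 3 (Desk): customer_id=5 -> matches Fiona
  - order 4 (Charger): customer_id=NULL, no match -> dropped
  - order 5 (Pen): customer_id=2 -> matches Aaron
  - order 6 (Tablet): customer_id=5 -> matches Fiona
  - order 7 (Chair): customer_id=3 -> matches Yara
So 2 of 7 rows are dropped.

SQL:
SELECT a.product, b.name AS customer
FROM orders a
INNER JOIN customers b ON a.customer_id = b.id

Result:
product | customer
--------+---------
Monitor | Aaron   
Desk    | Fiona   
Pen     | Aaron   
Tablet  | Fiona   
Chair   | Yara    


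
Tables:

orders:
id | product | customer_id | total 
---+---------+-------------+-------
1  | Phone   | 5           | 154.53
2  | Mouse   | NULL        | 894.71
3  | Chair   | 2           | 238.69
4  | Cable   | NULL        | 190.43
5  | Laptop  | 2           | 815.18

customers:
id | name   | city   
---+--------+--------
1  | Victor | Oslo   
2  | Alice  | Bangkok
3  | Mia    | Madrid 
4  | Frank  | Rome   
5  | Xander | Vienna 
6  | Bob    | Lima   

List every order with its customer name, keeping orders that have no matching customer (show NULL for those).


LEFT JOIN keeps every row from orders (the left table); where customer_id has no match in customers, the customer columns become NULL. Walk through each order:
  - order 1 (Phone): customer_id=5 -> matches Xander
  - order 2 (Mouse): customer_id=NULL, no match -> kept with NULL
  - order 3 (Chair): customer_id=2 -> matches Alice
  - order 4 (Cable): customer_id=NULL, no match -> kept with NULL
  - order 5 (Laptop): customer_id=2 -> matches Alice
All 5 rows appear; 2 have NULL customer.

SQL:
SELECT a.product, b.name AS customer
FROM orders a
LEFT JOIN customers b ON a.customer_id = b.id

Result:
product | customer
--------+---------
Phone   | Xander  
Mouse   | NULL    
Chair   | Alice   
Cable   | NULL    
Laptop  | Alice   


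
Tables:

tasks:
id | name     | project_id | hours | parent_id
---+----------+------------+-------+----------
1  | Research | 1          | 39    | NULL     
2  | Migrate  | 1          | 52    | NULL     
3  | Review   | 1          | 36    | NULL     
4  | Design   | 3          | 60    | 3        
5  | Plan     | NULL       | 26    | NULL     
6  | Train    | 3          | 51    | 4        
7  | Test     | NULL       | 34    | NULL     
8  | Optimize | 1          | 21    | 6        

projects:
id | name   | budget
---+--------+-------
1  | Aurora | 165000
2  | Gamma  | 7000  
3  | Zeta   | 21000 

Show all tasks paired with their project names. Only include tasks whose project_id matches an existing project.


INNER JOIN keeps only tasks rows whose project_id matches an id in projects. Walk through each task:
  - task 1 (Research): project_id=1 -> matches Aurora
  - task 2 (Migrate): project_id=1 -> matches Aurora
  - task 3 (Review): project_id=1 -> matches Aurora
  - task 4 (Design): project_id=3 -> matches Zeta
  - task 5 (Plan): project_id=NULL, no match -> dropped
  - task 6 (Train): project_id=3 -> matches Zeta
  - task 7 (Test): project_id=NULL, no match -> dropped
  - task 8 (Optimize): project_id=1 -> matches Aurora
So 2 of 8 rows are dropped.

SQL:
SELECT a.name, b.name AS project
FROM tasks a
INNER JOIN projects b ON a.project_id = b.id

Result:
name     | project
---------+--------
Research | Aurora 
Migrate  | Aurora 
Review   | Aurora 
Design   | Zeta   
Train    | Zeta   
Optimize | Aurora 


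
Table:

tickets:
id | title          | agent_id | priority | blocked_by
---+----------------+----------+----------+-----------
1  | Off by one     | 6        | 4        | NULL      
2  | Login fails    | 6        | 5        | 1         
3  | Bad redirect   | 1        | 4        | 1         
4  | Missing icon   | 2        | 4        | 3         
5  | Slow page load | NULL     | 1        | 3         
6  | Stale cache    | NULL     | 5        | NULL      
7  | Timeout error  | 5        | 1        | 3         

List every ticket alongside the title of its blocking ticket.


This is a self-join: tickets is joined to a second copy of itself, matching each row's blocked_by to another row's id. Use LEFT JOIN so rows with blocked_by=NULL are kept.
  - ticket 1 (Off by one): blocked_by=NULL -> NULL
  - ticket 2 (Login fails): blocked_by=1 -> Off by one
  - ticket 3 (Bad redirect): blocked_by=1 -> Off by one
  - ticket 4 (Missing icon): blocked_by=3 -> Bad redirect
  - ticket 5 (Slow page load): blocked_by=3 -> Bad redirect
  - ticket 6 (Stale cache): blocked_by=NULL -> NULL
  - ticket 7 (Timeout error): blocked_by=3 -> Bad redirect

SQL:
SELECT a.title AS item, b.title AS blocked_by
FROM tickets a
LEFT JOIN tickets b ON a.blocked_by = b.id

Result:
item           | blocked_by  
---------------+-------------
Off by one     | NULL        
Login fails    | Off by one  
Bad redirect   | Off by one  
Missing icon   | Bad redirect
Slow page load | Bad redirect
Stale cache    | NULL        
Timeout error  | Bad redirect


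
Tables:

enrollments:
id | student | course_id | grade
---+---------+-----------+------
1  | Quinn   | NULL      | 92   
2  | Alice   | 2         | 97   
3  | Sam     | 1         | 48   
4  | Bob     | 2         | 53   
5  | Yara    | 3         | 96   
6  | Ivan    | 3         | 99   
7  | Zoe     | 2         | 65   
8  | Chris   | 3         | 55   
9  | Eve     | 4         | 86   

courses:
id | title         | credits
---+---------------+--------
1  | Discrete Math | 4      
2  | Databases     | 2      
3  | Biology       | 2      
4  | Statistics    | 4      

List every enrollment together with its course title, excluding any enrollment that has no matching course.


INNER JOIN keeps only enrollments rows whose course_id matches an id in courses. Walk through each enrollment:
  - enrollment 1 (Quinn): course_id=NULL, no match -> dropped
  - enrollment 2 (Alice): course_id=2 -> matches Databases
  - enrollment 3 (Sam): course_id=1 -> matches Discrete Math
  - enrollment 4 (Bob): course_id=2 -> matches Databases
  - enrollment 5 (Yara): course_id=3 -> matches Biology
  - enrollment 6 (Ivan): course_id=3 -> matches Biology
  - enrollment 7 (Zoe): course_id=2 -> matches Databases
  - enrollment 8 (Chris): course_id=3 -> matches Biology
  - enrollment 9 (Eve): course_id=4 -> matches Statistics
So 1 of 9 rows is dropped.

SQL:
SELECT a.student, b.title AS course
FROM enrollments a
INNER JOIN courses b ON a.course_id = b.id

Result:
student | course       
--------+--------------
Alice   | Databases    
Sam     | Discrete Math
Bob     | Databases    
Yara    | Biology      
Ivan    | Biology      
Zoe     | Databases    
Chris   | Biology      
Eve     | Statistics   


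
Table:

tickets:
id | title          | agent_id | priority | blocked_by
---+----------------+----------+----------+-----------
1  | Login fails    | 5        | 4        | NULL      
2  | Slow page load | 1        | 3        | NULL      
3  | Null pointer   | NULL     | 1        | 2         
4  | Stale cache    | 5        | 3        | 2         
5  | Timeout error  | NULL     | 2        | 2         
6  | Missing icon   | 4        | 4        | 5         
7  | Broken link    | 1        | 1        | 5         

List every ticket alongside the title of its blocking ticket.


This is a self-join: tickets is joined to a second copy of itself, matching each row's blocked_by to another row's id. Use LEFT JOIN so rows with blocked_by=NULL are kept.
  - ticket 1 (Login fails): blocked_by=NULL -> NULL
  - ticket 2 (Slow page load): blocked_by=NULL -> NULL
  - ticket 3 (Null pointer): blocked_by=2 -> Slow page load
  - ticket 4 (Stale cache): blocked_by=2 -> Slow page load
  - ticket 5 (Timeout error): blocked_by=2 -> Slow page load
  - ticket 6 (Missing icon): blocked_by=5 -> Timeout error
  - ticket 7 (Broken link): blocked_by=5 -> Timeout error

SQL:
SELECT a.title AS item, b.title AS blocked_by
FROM tickets a
LEFT JOIN tickets b ON a.blocked_by = b.id

Result:
item           | blocked_by    
---------------+---------------
Login fails    | NULL          
Slow page load | NULL          
Null pointer   | Slow page load
Stale cache    | Slow page load
Timeout error  | Slow page load
Missing icon   | Timeout error 
Broken link    | Timeout error 


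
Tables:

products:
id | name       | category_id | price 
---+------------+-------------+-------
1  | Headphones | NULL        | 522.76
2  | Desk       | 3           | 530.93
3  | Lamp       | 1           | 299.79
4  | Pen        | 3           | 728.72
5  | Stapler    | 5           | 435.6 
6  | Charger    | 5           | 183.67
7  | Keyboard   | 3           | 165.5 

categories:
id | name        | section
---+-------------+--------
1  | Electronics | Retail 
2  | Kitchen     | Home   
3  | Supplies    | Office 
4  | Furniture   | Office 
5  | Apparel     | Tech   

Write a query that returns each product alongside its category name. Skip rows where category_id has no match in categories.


INNER JOIN keeps only products rows whose category_id matches an id in categories. Walk through each product:
  - product 1 (Headphones): category_id=NULL, no match -> dropped
  - product 2 (Desk): category_id=3 -> matches Supplies
  - product 3 (Lamp): category_id=1 -> matches Electronics
  - product 4 (Pen): category_id=3 -> matches Supplies
  - product 5 (Stapler): category_id=5 -> matches Apparel
  - product 6 (Charger): category_id=5 -> matches Apparel
  - product 7 (Keyboard): category_id=3 -> matches Supplies
So 1 of 7 rows is dropped.

SQL:
SELECT a.name, b.name AS category
FROM products a
INNER JOIN categories b ON a.category_id = b.id

Result:
name     | category   
---------+------------
Desk     | Supplies   
Lamp     | Electronics
Pen      | Supplies   
Stapler  | Apparel    
Charger  | Apparel    
Keyboard | Supplies   


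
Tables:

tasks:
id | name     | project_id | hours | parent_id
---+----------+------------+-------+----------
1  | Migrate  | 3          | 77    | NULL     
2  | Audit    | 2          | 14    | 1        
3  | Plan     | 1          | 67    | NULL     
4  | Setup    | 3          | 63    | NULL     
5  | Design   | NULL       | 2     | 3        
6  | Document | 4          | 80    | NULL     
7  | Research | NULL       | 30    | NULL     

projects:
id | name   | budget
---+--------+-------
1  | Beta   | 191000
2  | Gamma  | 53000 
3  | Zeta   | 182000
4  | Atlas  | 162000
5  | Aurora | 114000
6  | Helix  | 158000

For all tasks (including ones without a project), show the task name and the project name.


LEFT JOIN keeps every row from tasks (the left table); where project_id has no match in projects, the project columns become NULL. Walk through each task:
  - task 1 (Migrate): project_id=3 -> matches Zeta
  - task 2 (Audit): project_id=2 -> matches Gamma
  - task 3 (Plan): project_id=1 -> matches Beta
  - task 4 (Setup): project_id=3 -> matches Zeta
  - task 5 (Design): project_id=NULL, no match -> kept with NULL
  - task 6 (Document): project_id=4 -> matches Atlas
  - task 7 (Research): project_id=NULL, no match -> kept with NULL
All 7 rows appear; 2 have NULL project.

SQL:
SELECT a.name, b.name AS project
FROM tasks a
LEFT JOIN projects b ON a.project_id = b.id

Result:
name     | project
---------+--------
Migrate  | Zeta   
Audit    | Gamma  
Plan     | Beta   
Setup    | Zeta   
Design   | NULL   
Document | Atlas  
Research | NULL   


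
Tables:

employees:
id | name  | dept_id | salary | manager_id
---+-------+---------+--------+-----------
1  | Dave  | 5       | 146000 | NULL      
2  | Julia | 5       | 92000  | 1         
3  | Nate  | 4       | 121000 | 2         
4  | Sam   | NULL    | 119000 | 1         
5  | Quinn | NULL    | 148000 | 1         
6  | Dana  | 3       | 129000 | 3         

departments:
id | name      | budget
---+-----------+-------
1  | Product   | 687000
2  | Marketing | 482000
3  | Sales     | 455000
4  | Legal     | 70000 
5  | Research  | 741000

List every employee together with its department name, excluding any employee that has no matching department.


INNER JOIN keeps only employees rows whose dept_id matches an id in departments. Walk through each employee:
  - employee 1 (Dave): dept_id=5 -> matches Research
  - employee 2 (Julia): dept_id=5 -> matches Research
  - employee 3 (Nate): dept_id=4 -> matches Legal
  - employee 4 (Sam): dept_id=NULL, no match -> dropped
  - employee 5 (Quinn): dept_id=NULL, no match -> dropped
  - employee 6 (Dana): dept_id=3 -> matches Sales
So 2 of 6 rows are dropped.

SQL:
SELECT a.name, b.name AS department
FROM employees a
INNER JOIN departments b ON a.dept_id = b.id

Result:
name  | department
------+-----------
Dave  | Research  
Julia | Research  
Nate  | Legal     
Dana  | Sales     


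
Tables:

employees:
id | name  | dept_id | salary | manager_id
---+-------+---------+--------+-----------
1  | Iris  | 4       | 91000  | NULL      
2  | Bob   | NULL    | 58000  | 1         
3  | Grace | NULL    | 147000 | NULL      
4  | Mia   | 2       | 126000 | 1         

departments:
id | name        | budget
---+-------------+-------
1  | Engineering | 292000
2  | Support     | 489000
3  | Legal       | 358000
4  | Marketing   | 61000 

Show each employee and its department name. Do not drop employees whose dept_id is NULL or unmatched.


LEFT JOIN keeps every row from employees (the left table); where dept_id has no match in departments, the department columns become NULL. Walk through each employee:
  - employee 1 (Iris): dept_id=4 -> matches Marketing
  - employee 2 (Bob): dept_id=NULL, no match -> kept with NULL
  - employee 3 (Grace): dept_id=NULL, no match -> kept with NULL
  - employee 4 (Mia): dept_id=2 -> matches Support
All 4 rows appear; 2 have NULL department.

SQL:
SELECT a.name, b.name AS department
FROM employees a
LEFT JOIN departments b ON a.dept_id = b.id

Result:
name  | department
------+-----------
Iris  | Marketing 
Bob   | NULL      
Grace | NULL      
Mia   | Support   


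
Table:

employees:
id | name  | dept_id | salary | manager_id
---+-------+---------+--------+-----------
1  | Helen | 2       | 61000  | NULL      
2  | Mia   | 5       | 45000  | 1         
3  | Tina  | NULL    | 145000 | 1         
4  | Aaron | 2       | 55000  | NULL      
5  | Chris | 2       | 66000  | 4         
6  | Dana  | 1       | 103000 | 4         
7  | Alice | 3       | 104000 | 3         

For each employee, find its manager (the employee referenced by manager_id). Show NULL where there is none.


This is a self-join: employees is joined to a second copy of itself, matching each row's manager_id to another row's id. Use LEFT JOIN so rows with manager_id=NULL are kept.
  - employee 1 (Helen): manager_id=NULL -> NULL
  - employee 2 (Mia): manager_id=1 -> Helen
  - employee 3 (Tina): manager_id=1 -> Helen
  - employee 4 (Aaron): manager_id=NULL -> NULL
  - employee 5 (Chris): manager_id=4 -> Aaron
  - employee 6 (Dana): manager_id=4 -> Aaron
  - employee 7 (Alice): manager_id=3 -> Tina

SQL:
SELECT a.name AS item, b.name AS manager
FROM employees a
LEFT JOIN employees b ON a.manager_id = b.id

Result:
item  | manager
------+--------
Helen | NULL   
Mia   | Helen  
Tina  | Helen  
Aaron | NULL   
Chris | Aaron  
Dana  | Aaron  
Alice | Tina   


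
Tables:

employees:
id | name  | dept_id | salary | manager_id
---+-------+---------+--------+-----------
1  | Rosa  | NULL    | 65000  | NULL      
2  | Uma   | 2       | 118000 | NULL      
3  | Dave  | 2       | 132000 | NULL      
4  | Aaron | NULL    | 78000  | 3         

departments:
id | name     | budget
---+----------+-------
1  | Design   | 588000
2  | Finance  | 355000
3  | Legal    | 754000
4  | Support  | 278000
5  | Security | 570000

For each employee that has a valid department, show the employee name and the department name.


INNER JOIN keeps only employees rows whose dept_id matches an id in departments. Walk through each employee:
  - employee 1 (Rosa): dept_id=NULL, no match -> dropped
  - employee 2 (Uma): dept_id=2 -> matches Finance
  - employee 3 (Dave): dept_id=2 -> matches Finance
  - employee 4 (Aaron): dept_id=NULL, no match -> dropped
So 2 of 4 rows are dropped.

SQL:
SELECT a.name, b.name AS department
FROM employees a
INNER JOIN departments b ON a.dept_id = b.id

Result:
name | department
-----+-----------
Uma  | Finance   
Dave | Finance   


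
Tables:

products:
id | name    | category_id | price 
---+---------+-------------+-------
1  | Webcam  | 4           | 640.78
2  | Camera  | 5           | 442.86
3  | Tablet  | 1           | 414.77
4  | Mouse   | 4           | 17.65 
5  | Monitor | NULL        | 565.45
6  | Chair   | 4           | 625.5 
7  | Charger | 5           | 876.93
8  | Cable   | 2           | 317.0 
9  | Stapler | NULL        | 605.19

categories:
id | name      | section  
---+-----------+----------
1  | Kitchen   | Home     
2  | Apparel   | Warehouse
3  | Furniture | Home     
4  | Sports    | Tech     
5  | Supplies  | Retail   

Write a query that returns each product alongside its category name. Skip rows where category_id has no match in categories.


INNER JOIN keeps only products rows whose category_id matches an id in categories. Walk through each product:
  - product 1 (Webcam): category_id=4 -> matches Sports
  - product 2 (Camera): category_id=5 -> matches Supplies
  - product 3 (Tablet): category_id=1 -> matches Kitchen
  - product 4 (Mouse): category_id=4 -> matches Sports
  - product 5 (Monitor): category_id=NULL, no match -> dropped
  - product 6 (Chair): category_id=4 -> matches Sports
  - product 7 (Charger): category_id=5 -> matches Supplies
  - product 8 (Cable): category_id=2 -> matches Apparel
  - product 9 (Stapler): category_id=NULL, no match -> dropped
So 2 of 9 rows are dropped.

SQL:
SELECT a.name, b.name AS category
FROM products a
INNER JOIN categories b ON a.category_id = b.id

Result:
name    | category
--------+---------
Webcam  | Sports  
Camera  | Supplies
Tablet  | Kitchen 
Mouse   | Sports  
Chair   | Sports  
Charger | Supplies
Cable   | Apparel 
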